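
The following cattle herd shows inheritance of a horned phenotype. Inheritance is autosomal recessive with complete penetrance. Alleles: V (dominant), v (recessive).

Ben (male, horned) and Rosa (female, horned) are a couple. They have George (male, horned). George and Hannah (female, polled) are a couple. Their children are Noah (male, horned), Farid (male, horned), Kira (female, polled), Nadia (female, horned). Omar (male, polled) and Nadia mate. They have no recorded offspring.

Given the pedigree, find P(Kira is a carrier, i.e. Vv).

1

Kira is polled so carries V and received v from George (vv), so Kira is Vv, giving P(Vv) = 1.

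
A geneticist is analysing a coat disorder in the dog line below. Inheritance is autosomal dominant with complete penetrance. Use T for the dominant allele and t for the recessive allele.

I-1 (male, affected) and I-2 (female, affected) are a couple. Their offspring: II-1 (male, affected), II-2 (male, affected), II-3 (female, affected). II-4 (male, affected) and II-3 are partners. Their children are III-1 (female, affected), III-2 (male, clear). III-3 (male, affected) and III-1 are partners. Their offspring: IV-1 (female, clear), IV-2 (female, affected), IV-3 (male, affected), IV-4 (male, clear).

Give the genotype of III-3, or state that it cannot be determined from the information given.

From phenotype alone, III-3 is TT or Tt.
III-3 is affected so carries T and passed t to IV-1 (tt), so III-3 is Tt.

Tt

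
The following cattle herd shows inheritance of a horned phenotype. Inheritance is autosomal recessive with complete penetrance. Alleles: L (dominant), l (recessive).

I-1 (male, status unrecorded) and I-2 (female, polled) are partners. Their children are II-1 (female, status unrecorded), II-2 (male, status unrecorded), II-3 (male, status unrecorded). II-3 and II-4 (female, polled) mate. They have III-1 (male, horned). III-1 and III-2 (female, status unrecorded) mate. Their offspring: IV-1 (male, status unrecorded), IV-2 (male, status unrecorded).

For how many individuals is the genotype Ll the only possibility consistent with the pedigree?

1

Obligate heterozygotes: II-4 is polled so carries L and passed l to III-1 (ll), so II-4 is Ll.
Every other individual is either homozygous by phenotype or has at least one consistent homozygous assignment, so the count is 1.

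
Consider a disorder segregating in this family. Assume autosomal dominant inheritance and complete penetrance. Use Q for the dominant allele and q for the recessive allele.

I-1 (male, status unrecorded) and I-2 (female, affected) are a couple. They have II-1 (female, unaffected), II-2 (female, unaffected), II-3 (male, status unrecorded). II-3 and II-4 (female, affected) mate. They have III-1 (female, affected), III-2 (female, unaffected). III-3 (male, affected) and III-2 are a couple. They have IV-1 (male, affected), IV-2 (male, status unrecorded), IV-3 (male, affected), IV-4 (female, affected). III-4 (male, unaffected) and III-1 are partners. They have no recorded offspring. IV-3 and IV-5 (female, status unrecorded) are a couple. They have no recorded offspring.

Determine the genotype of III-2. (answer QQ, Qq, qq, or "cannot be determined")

III-2 is unaffected, so III-2 is qq.

qq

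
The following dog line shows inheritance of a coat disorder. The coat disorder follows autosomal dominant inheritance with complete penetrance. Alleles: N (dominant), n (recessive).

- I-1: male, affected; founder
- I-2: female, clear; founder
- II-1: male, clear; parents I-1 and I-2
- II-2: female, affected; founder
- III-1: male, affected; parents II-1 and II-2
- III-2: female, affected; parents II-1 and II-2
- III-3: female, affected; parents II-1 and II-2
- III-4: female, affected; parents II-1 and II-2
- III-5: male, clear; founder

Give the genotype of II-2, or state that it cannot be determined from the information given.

II-2's phenotype allows NN or Nn, and no parent or child forces a single allele at both positions; consistent genotype assignments exist with II-2 as NN or Nn.

cannot be determined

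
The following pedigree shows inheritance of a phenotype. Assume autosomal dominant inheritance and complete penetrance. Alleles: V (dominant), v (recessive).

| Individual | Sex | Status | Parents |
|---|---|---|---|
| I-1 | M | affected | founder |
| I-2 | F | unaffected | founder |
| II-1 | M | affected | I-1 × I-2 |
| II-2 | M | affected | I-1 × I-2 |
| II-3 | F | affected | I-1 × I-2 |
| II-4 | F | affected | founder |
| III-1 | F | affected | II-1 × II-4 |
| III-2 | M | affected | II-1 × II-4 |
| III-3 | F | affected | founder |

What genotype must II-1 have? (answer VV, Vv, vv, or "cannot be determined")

Vv

From phenotype alone, II-1 is VV or Vv.
II-1 is affected so carries V and received v from I-2 (vv), so II-1 is Vv.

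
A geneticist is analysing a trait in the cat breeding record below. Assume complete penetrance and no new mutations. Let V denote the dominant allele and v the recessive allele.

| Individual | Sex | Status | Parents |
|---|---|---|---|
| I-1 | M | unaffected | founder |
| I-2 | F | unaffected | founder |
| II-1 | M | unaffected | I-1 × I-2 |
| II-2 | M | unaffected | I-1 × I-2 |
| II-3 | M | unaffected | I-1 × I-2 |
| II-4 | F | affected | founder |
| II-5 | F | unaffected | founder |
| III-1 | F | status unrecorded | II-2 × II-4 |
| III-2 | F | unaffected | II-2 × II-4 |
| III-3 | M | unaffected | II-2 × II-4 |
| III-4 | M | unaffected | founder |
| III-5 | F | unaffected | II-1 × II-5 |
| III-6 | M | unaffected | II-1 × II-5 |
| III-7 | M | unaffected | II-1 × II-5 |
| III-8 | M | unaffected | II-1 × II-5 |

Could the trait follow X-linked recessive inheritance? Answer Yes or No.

No

Under X-linked recessive, III-3 (unaffected, male) cannot arise from II-2 (unaffected) × II-4 (affected).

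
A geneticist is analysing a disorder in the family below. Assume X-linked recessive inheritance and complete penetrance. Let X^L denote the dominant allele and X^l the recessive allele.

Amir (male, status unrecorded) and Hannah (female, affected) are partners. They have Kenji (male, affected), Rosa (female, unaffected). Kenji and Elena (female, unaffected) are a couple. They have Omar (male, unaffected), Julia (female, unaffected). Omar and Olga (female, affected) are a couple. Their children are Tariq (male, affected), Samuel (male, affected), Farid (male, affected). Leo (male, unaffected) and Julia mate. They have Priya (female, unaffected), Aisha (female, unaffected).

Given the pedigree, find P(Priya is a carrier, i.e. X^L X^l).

1/2

Leo is unaffected, so Leo is X^L Y.
Julia is unaffected so carries L and received l from Kenji (X^l Y), so Julia is X^L X^l.
Their cross gives offspring ratios 1/2 X^L X^L : 1/2 X^L X^l. Conditioning on Priya being unaffected, P(X^L X^l) = 1/2 / 1 = 1/2.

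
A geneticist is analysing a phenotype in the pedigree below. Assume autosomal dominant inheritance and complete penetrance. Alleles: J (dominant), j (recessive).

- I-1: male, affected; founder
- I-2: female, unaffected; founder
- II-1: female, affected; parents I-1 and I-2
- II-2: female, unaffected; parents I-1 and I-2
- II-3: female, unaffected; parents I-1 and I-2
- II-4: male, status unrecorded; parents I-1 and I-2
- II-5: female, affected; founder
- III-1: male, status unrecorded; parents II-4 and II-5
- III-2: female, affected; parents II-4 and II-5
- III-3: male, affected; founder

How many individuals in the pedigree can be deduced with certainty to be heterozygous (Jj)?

Obligate heterozygotes: I-1 is affected so carries J and passed j to II-2 (jj), so I-1 is Jj; II-1 is affected so carries J and received j from I-2 (jj), so II-1 is Jj.
Every other individual is either homozygous by phenotype or has at least one consistent homozygous assignment, so the count is 2.

2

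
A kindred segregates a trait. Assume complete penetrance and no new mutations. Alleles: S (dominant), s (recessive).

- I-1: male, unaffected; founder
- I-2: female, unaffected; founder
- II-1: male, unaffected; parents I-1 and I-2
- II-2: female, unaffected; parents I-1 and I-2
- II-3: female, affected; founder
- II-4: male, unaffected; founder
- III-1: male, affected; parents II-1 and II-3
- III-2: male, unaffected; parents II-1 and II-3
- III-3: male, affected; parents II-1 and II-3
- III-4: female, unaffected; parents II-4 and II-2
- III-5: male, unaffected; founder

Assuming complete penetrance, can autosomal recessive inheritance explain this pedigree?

Yes

A consistent assignment under autosomal recessive exists: I-1 SS, I-2 Ss, II-1 Ss, II-2 SS, II-3 ss, II-4 SS, III-1 ss, III-2 Ss, III-3 ss, III-4 SS, III-5 SS.
In this assignment every recorded phenotype matches its genotype and every non-founder's genotype is obtainable from its parents' genotypes, so the pedigree is consistent.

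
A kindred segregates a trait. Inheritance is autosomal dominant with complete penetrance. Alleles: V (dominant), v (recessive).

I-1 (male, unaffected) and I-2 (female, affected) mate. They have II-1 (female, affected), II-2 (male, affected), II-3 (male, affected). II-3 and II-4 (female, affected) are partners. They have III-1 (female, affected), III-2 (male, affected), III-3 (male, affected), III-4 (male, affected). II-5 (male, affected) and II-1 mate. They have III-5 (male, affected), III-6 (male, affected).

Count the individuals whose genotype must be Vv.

3

Obligate heterozygotes: II-1 is affected so carries V and received v from I-1 (vv), so II-1 is Vv; II-2 is affected so carries V and received v from I-1 (vv), so II-2 is Vv; II-3 is affected so carries V and received v from I-1 (vv), so II-3 is Vv.
Every other individual is either homozygous by phenotype or has at least one consistent homozygous assignment, so the count is 3.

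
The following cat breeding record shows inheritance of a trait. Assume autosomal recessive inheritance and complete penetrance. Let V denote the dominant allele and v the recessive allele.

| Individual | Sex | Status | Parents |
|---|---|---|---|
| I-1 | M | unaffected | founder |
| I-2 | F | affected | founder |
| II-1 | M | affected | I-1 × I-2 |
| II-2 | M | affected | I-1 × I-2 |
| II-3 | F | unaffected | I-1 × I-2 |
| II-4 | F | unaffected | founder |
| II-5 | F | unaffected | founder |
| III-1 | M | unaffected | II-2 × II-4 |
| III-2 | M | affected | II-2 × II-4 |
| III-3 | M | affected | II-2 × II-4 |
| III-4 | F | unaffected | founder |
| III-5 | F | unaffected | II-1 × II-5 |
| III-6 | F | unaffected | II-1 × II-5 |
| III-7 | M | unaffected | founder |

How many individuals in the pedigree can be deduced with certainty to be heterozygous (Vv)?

Obligate heterozygotes: I-1 is unaffected so carries V and passed v to II-1 (vv), so I-1 is Vv; II-3 is unaffected so carries V and received v from I-2 (vv), so II-3 is Vv; II-4 is unaffected so carries V and passed v to III-2 (vv), so II-4 is Vv; III-1 is unaffected so carries V and received v from II-2 (vv), so III-1 is Vv; III-5 is unaffected so carries V and received v from II-1 (vv), so III-5 is Vv; III-6 is unaffected so carries V and received v from II-1 (vv), so III-6 is Vv.
Every other individual is either homozygous by phenotype or has at least one consistent homozygous assignment, so the count is 6.

6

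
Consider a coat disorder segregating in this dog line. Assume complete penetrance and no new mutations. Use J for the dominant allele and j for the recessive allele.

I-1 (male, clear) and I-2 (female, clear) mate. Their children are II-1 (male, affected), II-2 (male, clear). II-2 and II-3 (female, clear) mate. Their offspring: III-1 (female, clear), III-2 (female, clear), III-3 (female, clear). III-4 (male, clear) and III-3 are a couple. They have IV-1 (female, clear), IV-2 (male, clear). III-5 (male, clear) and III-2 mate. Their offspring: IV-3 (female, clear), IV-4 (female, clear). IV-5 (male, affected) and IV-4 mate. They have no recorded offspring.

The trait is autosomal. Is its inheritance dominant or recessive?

I-1 and I-2 are both clear yet have an affected child II-1. Under dominance, an affected child requires at least one affected parent, so the trait cannot be dominant.

recessive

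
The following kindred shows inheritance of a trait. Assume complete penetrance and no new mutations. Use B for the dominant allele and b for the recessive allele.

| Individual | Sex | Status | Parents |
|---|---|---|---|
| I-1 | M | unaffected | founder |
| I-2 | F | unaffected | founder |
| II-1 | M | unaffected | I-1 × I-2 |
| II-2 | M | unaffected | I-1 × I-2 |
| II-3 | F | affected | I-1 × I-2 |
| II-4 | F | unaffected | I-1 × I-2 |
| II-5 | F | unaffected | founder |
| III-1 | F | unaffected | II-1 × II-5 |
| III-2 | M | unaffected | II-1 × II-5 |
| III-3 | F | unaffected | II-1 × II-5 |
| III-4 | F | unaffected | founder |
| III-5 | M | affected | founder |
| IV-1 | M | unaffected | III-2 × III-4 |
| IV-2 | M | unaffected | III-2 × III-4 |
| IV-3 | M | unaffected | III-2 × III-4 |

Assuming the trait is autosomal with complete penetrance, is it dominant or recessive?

I-1 and I-2 are both unaffected yet have an affected child II-3. Under dominance, an affected child requires at least one affected parent, so the trait cannot be dominant.

recessive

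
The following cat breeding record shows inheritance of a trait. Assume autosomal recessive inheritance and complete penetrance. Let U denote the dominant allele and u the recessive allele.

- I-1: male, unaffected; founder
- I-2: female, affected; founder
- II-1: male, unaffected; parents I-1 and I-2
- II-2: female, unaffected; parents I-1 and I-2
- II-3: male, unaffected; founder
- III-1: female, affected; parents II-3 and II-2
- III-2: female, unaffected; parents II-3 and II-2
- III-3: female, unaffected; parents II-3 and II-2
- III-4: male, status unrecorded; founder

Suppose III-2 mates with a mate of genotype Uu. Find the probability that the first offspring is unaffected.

II-3 is unaffected so carries U and passed u to III-1 (uu), so II-3 is Uu.
II-2 is unaffected so carries U and received u from I-2 (uu), so II-2 is Uu.
III-2 is an unaffected offspring of II-3 (Uu) × II-2 (Uu), whose cross gives 1/4 UU : 1/2 Uu : 1/4 uu; conditioning on being unaffected, III-2 is UU with probability 1/3, Uu with probability 2/3.
Summing over parental genotype combinations, P(offspring is unaffected) = 1/3·1 + 2/3·3/4 = 5/6.

5/6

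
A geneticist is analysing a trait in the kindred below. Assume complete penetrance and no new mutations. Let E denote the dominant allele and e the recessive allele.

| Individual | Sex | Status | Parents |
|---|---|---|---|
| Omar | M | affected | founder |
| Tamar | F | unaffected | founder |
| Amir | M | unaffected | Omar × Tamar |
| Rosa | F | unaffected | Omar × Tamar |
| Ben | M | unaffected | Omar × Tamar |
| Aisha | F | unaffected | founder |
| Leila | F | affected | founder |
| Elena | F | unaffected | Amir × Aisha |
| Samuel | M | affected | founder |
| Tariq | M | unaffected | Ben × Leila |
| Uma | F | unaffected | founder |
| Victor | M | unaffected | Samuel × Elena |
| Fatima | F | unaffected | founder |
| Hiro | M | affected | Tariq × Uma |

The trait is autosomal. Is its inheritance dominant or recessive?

recessive

Tariq and Uma are both unaffected yet have an affected child Hiro. Under dominance, an affected child requires at least one affected parent, so the trait cannot be dominant.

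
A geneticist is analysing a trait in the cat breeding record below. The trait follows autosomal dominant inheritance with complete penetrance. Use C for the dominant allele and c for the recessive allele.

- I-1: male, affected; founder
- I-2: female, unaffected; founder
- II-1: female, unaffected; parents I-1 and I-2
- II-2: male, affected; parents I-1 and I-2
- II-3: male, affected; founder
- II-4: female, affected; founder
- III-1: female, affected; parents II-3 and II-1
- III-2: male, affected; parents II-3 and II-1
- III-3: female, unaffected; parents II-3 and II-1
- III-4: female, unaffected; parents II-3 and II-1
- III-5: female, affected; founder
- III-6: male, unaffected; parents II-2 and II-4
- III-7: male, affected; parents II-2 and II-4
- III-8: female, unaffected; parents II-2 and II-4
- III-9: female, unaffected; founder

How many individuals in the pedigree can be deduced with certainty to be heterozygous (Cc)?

6

Obligate heterozygotes: I-1 is affected so carries C and passed c to II-1 (cc), so I-1 is Cc; II-2 is affected so carries C and received c from I-2 (cc), so II-2 is Cc; II-3 is affected so carries C and passed c to III-3 (cc), so II-3 is Cc; II-4 is affected so carries C and passed c to III-6 (cc), so II-4 is Cc; III-1 is affected so carries C and received c from II-1 (cc), so III-1 is Cc; III-2 is affected so carries C and received c from II-1 (cc), so III-2 is Cc.
Every other individual is either homozygous by phenotype or has at least one consistent homozygous assignment, so the count is 6.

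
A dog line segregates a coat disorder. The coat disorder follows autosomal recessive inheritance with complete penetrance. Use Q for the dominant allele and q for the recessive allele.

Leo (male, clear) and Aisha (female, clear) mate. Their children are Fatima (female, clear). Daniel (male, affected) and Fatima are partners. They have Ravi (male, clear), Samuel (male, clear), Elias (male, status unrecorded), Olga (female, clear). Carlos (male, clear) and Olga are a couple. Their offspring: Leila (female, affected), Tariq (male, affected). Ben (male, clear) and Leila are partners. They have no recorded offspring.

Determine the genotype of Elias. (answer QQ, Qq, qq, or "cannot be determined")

cannot be determined

Elias's phenotype is unrecorded, and no parent or child forces a single allele at both positions; consistent genotype assignments exist with Elias as Qq or qq.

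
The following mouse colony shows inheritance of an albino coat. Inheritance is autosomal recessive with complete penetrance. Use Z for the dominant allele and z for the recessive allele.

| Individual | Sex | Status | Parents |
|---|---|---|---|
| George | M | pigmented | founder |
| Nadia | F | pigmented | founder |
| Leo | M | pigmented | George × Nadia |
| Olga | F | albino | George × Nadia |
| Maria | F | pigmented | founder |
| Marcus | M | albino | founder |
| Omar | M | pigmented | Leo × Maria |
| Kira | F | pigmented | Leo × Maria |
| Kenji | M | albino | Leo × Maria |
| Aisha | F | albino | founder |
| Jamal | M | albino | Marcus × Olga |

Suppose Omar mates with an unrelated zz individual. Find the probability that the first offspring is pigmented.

Leo is pigmented so carries Z and passed z to Kenji (zz), so Leo is Zz.
Maria is pigmented so carries Z and passed z to Kenji (zz), so Maria is Zz.
Omar is a pigmented offspring of Leo (Zz) × Maria (Zz), whose cross gives 1/4 ZZ : 1/2 Zz : 1/4 zz; conditioning on being pigmented, Omar is ZZ with probability 1/3, Zz with probability 2/3.
Summing over parental genotype combinations, P(offspring is pigmented) = 1/3·1 + 2/3·1/2 = 2/3.

2/3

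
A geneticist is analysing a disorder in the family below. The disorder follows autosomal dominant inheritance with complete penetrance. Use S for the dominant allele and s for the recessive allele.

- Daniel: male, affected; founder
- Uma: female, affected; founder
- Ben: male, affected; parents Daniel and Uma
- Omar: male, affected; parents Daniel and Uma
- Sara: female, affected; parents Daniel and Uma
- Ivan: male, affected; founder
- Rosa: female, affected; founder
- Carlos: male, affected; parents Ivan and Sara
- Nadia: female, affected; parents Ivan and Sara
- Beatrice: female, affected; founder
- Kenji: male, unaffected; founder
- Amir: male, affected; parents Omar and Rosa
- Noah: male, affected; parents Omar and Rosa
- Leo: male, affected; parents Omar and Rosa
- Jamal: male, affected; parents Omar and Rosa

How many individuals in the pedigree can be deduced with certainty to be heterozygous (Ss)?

No individual's genotype is forced to Ss by the pedigree, so the count is 0.

0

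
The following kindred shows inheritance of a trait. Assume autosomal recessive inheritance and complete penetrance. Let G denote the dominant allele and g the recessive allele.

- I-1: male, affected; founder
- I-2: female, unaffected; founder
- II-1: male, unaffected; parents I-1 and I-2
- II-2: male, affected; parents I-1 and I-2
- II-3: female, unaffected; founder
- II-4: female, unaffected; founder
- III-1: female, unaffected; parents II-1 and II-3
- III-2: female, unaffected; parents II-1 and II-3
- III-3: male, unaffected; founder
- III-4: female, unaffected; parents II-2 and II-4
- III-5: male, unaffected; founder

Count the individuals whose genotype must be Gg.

3

Obligate heterozygotes: I-2 is unaffected so carries G and passed g to II-2 (gg), so I-2 is Gg; II-1 is unaffected so carries G and received g from I-1 (gg), so II-1 is Gg; III-4 is unaffected so carries G and received g from II-2 (gg), so III-4 is Gg.
Every other individual is either homozygous by phenotype or has at least one consistent homozygous assignment, so the count is 3.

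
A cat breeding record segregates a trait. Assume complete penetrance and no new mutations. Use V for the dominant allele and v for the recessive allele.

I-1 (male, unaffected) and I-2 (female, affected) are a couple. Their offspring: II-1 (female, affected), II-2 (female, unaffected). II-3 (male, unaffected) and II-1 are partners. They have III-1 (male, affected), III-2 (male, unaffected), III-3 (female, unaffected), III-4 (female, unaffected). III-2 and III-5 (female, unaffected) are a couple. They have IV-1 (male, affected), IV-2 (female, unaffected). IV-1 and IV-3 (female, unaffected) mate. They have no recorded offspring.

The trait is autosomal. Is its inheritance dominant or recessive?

III-2 and III-5 are both unaffected yet have an affected child IV-1. Under dominance, an affected child requires at least one affected parent, so the trait cannot be dominant.

recessive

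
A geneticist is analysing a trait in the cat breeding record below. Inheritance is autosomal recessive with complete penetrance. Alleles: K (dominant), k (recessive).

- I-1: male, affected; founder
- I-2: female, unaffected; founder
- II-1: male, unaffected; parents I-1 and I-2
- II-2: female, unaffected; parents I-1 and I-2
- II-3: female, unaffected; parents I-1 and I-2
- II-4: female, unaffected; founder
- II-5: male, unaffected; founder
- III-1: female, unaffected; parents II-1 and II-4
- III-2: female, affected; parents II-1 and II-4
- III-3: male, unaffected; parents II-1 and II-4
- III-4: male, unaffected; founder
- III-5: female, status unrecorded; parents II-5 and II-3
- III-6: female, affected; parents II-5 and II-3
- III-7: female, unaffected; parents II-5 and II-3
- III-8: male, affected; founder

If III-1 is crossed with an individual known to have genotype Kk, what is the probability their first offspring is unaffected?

5/6

II-1 is unaffected so carries K and received k from I-1 (kk), so II-1 is Kk.
II-4 is unaffected so carries K and passed k to III-2 (kk), so II-4 is Kk.
III-1 is an unaffected offspring of II-1 (Kk) × II-4 (Kk), whose cross gives 1/4 KK : 1/2 Kk : 1/4 kk; conditioning on being unaffected, III-1 is KK with probability 1/3, Kk with probability 2/3.
Summing over parental genotype combinations, P(offspring is unaffected) = 1/3·1 + 2/3·3/4 = 5/6.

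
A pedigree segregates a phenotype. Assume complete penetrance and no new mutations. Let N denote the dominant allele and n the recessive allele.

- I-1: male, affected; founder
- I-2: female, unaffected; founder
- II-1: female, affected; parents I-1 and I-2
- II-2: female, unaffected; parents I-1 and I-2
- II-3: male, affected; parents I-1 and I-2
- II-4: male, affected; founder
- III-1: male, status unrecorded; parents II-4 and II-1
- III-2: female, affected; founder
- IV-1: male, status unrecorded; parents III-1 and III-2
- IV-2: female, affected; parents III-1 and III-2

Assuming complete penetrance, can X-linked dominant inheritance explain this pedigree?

Under X-linked dominant, II-2 (unaffected, female) cannot arise from I-1 (affected) × I-2 (unaffected).

No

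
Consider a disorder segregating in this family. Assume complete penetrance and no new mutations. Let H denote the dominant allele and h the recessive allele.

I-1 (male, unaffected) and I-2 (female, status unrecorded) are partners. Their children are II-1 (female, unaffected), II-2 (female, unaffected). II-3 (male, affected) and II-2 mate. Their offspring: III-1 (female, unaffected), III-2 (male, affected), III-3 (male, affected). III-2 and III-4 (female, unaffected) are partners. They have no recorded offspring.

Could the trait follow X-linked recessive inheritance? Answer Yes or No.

Yes

A consistent assignment under X-linked recessive exists: I-1 X^H Y, I-2 X^H X^h, II-1 X^H X^H, II-2 X^H X^h, II-3 X^h Y, III-1 X^H X^h, III-2 X^h Y, III-3 X^h Y, III-4 X^H X^H.
In this assignment every recorded phenotype matches its genotype and every non-founder's genotype is obtainable from its parents' genotypes, so the pedigree is consistent.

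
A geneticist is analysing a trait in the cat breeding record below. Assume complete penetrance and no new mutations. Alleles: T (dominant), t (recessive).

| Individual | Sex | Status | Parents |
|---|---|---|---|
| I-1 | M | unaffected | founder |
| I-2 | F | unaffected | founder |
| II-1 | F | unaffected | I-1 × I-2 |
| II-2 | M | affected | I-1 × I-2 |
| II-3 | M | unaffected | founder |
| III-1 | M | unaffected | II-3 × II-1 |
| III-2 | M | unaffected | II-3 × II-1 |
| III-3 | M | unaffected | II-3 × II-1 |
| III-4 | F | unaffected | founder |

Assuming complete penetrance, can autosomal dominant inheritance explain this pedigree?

No

Under autosomal dominant, II-2 (affected, male) cannot arise from I-1 (unaffected) × I-2 (unaffected).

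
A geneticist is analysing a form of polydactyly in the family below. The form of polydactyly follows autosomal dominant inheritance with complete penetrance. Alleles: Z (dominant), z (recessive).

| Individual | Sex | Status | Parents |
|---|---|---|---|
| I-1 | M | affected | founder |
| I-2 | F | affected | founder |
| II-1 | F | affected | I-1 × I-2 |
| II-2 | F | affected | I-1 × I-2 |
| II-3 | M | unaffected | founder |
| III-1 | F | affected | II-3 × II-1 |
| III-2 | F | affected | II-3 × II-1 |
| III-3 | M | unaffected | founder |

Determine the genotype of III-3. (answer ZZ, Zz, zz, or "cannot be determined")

III-3 is unaffected, so III-3 is zz.

zz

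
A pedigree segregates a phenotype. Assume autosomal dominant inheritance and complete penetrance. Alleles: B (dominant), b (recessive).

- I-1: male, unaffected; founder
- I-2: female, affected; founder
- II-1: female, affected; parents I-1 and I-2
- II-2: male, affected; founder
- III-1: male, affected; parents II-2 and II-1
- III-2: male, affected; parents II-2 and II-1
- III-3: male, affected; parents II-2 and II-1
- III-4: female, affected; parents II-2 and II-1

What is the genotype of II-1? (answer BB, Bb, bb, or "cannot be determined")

Bb

From phenotype alone, II-1 is BB or Bb.
II-1 is affected so carries B and received b from I-1 (bb), so II-1 is Bb.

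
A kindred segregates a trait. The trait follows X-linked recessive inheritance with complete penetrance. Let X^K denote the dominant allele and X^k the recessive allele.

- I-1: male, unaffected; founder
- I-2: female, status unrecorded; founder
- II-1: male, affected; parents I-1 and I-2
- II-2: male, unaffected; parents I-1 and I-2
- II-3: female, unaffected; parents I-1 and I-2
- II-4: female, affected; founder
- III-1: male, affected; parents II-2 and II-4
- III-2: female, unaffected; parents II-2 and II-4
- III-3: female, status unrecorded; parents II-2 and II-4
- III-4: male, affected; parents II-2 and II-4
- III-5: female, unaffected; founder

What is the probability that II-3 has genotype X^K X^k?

I-1 is unaffected, so I-1 is X^K Y.
I-2 passed K to II-2 (X^K Y) and passed k to II-1 (X^k Y), so I-2 is X^K X^k.
Their cross gives offspring ratios 1/2 X^K X^K : 1/2 X^K X^k. Conditioning on II-3 being unaffected, P(X^K X^k) = 1/2 / 1 = 1/2.

1/2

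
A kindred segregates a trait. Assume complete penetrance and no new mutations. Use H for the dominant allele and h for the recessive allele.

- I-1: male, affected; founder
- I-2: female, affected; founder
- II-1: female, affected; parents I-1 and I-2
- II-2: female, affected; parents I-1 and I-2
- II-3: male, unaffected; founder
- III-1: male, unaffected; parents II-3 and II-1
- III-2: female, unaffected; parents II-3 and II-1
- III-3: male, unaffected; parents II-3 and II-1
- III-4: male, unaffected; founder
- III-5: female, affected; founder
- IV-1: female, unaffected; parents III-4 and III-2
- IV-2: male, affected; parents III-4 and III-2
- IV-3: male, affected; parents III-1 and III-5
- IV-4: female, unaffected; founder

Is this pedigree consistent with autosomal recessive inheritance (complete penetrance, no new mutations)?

Yes

A consistent assignment under autosomal recessive exists: I-1 hh, I-2 hh, II-1 hh, II-2 hh, II-3 HH, III-1 Hh, III-2 Hh, III-3 Hh, III-4 Hh, III-5 hh, IV-1 HH, IV-2 hh, IV-3 hh, IV-4 HH.
In this assignment every recorded phenotype matches its genotype and every non-founder's genotype is obtainable from its parents' genotypes, so the pedigree is consistent.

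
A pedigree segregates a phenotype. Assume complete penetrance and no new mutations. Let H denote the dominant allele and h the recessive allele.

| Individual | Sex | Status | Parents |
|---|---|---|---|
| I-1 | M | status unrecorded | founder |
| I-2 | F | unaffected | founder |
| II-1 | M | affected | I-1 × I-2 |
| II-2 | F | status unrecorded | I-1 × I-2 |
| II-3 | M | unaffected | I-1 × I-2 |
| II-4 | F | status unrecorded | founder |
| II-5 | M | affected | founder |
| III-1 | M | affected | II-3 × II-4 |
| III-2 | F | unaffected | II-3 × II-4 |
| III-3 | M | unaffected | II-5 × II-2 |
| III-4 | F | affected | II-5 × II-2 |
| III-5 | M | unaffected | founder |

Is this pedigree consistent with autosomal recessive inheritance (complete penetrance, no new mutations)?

A consistent assignment under autosomal recessive exists: I-1 Hh, I-2 Hh, II-1 hh, II-2 Hh, II-3 Hh, II-4 Hh, II-5 hh, III-1 hh, III-2 HH, III-3 Hh, III-4 hh, III-5 HH.
In this assignment every recorded phenotype matches its genotype and every non-founder's genotype is obtainable from its parents' genotypes, so the pedigree is consistent.

Yes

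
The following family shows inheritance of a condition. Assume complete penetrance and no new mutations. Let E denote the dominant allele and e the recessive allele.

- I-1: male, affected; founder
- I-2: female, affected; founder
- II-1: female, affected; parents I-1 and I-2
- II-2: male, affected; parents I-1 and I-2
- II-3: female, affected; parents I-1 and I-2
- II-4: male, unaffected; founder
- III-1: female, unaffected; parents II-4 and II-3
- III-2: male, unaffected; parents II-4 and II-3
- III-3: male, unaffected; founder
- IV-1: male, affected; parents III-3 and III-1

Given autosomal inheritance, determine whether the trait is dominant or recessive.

recessive

III-3 and III-1 are both unaffected yet have an affected child IV-1. Under dominance, an affected child requires at least one affected parent, so the trait cannot be dominant.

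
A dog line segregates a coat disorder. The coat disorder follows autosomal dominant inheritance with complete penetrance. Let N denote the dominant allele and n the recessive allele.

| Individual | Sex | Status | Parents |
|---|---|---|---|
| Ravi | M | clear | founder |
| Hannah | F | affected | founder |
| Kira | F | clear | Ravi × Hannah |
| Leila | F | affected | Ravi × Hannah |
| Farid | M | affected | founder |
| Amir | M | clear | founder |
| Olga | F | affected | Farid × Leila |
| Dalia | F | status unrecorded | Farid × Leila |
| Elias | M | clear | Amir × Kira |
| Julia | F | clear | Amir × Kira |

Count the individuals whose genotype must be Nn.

Obligate heterozygotes: Hannah is affected so carries N and passed n to Kira (nn), so Hannah is Nn; Leila is affected so carries N and received n from Ravi (nn), so Leila is Nn.
Every other individual is either homozygous by phenotype or has at least one consistent homozygous assignment, so the count is 2.

2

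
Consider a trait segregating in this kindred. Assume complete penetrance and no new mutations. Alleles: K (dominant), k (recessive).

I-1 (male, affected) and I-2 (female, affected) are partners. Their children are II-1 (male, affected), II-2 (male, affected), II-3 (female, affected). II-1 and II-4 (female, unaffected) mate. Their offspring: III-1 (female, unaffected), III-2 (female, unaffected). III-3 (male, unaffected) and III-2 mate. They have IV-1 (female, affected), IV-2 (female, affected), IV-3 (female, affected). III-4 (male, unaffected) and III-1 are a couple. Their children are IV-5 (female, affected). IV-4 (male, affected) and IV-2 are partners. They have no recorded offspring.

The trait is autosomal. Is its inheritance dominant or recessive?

recessive

III-3 and III-2 are both unaffected yet have an affected child IV-1. Under dominance, an affected child requires at least one affected parent, so the trait cannot be dominant.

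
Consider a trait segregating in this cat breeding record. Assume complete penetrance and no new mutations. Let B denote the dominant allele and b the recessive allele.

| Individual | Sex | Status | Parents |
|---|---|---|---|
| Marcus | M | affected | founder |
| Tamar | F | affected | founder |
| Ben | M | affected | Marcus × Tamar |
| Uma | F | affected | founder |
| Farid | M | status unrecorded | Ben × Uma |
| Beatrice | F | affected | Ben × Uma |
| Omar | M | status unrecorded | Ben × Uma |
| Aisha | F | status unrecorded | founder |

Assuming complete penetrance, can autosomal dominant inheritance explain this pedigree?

Yes

A consistent assignment under autosomal dominant exists: Marcus BB, Tamar BB, Ben BB, Uma BB, Farid BB, Beatrice BB, Omar BB, Aisha BB.
In this assignment every recorded phenotype matches its genotype and every non-founder's genotype is obtainable from its parents' genotypes, so the pedigree is consistent.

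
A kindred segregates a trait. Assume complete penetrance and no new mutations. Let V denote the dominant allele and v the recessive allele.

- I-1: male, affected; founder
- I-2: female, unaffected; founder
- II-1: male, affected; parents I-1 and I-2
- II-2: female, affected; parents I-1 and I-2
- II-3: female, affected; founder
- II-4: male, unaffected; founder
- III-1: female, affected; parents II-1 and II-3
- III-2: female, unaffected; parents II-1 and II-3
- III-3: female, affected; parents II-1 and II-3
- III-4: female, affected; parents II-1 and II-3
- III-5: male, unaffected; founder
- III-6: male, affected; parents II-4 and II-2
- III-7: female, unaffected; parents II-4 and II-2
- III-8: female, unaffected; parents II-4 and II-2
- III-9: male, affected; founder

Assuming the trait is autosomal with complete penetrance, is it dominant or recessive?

dominant

II-1 and II-3 are both affected yet have an unaffected child III-2. Under a recessive model two affected parents are homozygous and every child would be affected, so the trait cannot be recessive.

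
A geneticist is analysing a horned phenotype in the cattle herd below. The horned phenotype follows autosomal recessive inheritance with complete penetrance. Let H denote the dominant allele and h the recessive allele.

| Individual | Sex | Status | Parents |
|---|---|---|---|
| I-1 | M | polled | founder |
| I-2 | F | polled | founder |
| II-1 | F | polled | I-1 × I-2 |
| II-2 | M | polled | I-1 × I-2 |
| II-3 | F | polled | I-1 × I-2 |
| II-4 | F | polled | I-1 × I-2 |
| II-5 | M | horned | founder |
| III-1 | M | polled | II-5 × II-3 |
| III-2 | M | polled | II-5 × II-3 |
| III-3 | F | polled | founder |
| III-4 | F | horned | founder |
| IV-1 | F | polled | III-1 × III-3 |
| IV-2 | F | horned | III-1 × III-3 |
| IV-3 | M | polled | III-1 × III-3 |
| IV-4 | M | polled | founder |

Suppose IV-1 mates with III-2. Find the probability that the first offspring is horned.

III-1 is polled so carries H and received h from II-5 (hh), so III-1 is Hh.
III-3 is polled so carries H and passed h to IV-2 (hh), so III-3 is Hh.
IV-1 is a polled offspring of III-1 (Hh) × III-3 (Hh), whose cross gives 1/4 HH : 1/2 Hh : 1/4 hh; conditioning on being polled, IV-1 is HH with probability 1/3, Hh with probability 2/3.
III-2 is polled so carries H and received h from II-5 (hh), so III-2 is Hh.
Summing over parental genotype combinations, P(offspring is horned) = 2/3·1/4 = 1/6.

1/6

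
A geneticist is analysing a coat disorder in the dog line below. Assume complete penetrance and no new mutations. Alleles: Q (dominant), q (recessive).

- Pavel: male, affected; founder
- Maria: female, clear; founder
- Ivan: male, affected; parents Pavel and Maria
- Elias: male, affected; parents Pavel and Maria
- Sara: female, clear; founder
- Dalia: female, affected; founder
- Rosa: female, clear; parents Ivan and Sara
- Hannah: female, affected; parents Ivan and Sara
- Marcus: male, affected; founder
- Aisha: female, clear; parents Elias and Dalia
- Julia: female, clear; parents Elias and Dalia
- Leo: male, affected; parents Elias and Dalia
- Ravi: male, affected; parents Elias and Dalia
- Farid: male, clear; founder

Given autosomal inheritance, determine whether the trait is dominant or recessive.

Elias and Dalia are both affected yet have a clear child Aisha. Under a recessive model two affected parents are homozygous and every child would be affected, so the trait cannot be recessive.

dominant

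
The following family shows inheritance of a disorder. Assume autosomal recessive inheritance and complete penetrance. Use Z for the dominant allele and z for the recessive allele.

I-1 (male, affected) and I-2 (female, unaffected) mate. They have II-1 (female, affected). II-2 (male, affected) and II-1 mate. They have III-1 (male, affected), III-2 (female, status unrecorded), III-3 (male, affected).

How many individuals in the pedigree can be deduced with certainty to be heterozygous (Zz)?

Obligate heterozygotes: I-2 is unaffected so carries Z and passed z to II-1 (zz), so I-2 is Zz.
Every other individual is either homozygous by phenotype or has at least one consistent homozygous assignment, so the count is 1.

1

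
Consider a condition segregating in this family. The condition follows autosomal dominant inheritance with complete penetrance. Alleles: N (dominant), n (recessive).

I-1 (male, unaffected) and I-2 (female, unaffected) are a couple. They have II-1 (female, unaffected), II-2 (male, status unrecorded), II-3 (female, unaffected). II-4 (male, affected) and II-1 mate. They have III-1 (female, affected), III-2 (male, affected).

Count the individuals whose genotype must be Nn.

2

Obligate heterozygotes: III-1 is affected so carries N and received n from II-1 (nn), so III-1 is Nn; III-2 is affected so carries N and received n from II-1 (nn), so III-2 is Nn.
Every other individual is either homozygous by phenotype or has at least one consistent homozygous assignment, so the count is 2.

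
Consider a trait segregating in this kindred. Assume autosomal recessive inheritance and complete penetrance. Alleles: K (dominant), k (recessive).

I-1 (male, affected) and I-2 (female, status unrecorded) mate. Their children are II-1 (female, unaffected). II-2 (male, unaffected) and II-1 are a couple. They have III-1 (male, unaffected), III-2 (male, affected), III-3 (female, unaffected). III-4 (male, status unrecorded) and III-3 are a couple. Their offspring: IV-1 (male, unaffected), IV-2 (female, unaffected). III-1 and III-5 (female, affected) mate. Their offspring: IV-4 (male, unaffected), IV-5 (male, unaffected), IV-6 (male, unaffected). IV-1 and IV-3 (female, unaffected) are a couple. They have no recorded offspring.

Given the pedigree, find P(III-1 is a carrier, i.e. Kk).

1/5

II-2 is unaffected so carries K and passed k to III-2 (kk), so II-2 is Kk.
II-1 is unaffected so carries K and received k from I-1 (kk), so II-1 is Kk.
Their cross gives offspring ratios 1/4 KK : 1/2 Kk : 1/4 kk. Conditioning on III-1 being unaffected, P(Kk) = 1/2 / 3/4 = 2/3 before taking III-1's own offspring into account.
III-5 is affected, so III-5 is kk.
Now use III-1's offspring. Probability of each recorded status — unaffected son IV-4: 1/2 if III-1 is Kk, 1 if KK; unaffected son IV-5: 1/2 if III-1 is Kk, 1 if KK; unaffected son IV-6: 1/2 if III-1 is Kk, 1 if KK.
Bayes: P(Kk) = 2/3·1/8 / (2/3·1/8 + 1/3·1) = 1/5.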